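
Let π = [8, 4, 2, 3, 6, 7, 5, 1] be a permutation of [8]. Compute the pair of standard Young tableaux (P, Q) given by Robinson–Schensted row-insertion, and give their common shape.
P = [1, 3, 5, 7] / [2, 6] / [4] / [8];  Q = [1, 4, 5, 6] / [2, 7] / [3] / [8];  common shape = (4, 2, 1, 1)

Row-insert the values π_1, π_2, … into P one at a time, bumping the leftmost entry strictly greater than the inserted value down to the next row. The recording tableau Q records, in position (i, j), the step at which that cell was added to P.
  Insert 8 (step 1): P = [8];  Q = [1]
  Insert 4 (step 2): P = [4] / [8];  Q = [1] / [2]
  Insert 2 (step 3): P = [2] / [4] / [8];  Q = [1] / [2] / [3]
  Insert 3 (step 4): P = [2, 3] / [4] / [8];  Q = [1, 4] / [2] / [3]
  Insert 6 (step 5): P = [2, 3, 6] / [4] / [8];  Q = [1, 4, 5] / [2] / [3]
  Insert 7 (step 6): P = [2, 3, 6, 7] / [4] / [8];  Q = [1, 4, 5, 6] / [2] / [3]
  Insert 5 (step 7): P = [2, 3, 5, 7] / [4, 6] / [8];  Q = [1, 4, 5, 6] / [2, 7] / [3]
  Insert 1 (step 8): P = [1, 3, 5, 7] / [2, 6] / [4] / [8];  Q = [1, 4, 5, 6] / [2, 7] / [3] / [8]
Final shape: (4, 2, 1, 1).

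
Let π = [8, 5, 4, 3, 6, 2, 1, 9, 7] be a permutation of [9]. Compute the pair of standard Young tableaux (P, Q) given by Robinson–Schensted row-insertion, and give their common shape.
P = [1, 6, 7] / [2, 9] / [3] / [4] / [5] / [8];  Q = [1, 5, 8] / [2, 9] / [3] / [4] / [6] / [7];  common shape = (3, 2, 1, 1, 1, 1)

Row-insert the values π_1, π_2, … into P one at a time, bumping the leftmost entry strictly greater than the inserted value down to the next row. The recording tableau Q records, in position (i, j), the step at which that cell was added to P.
  Insert 8 (step 1): P = [8];  Q = [1]
  Insert 5 (step 2): P = [5] / [8];  Q = [1] / [2]
  Insert 4 (step 3): P = [4] / [5] / [8];  Q = [1] / [2] / [3]
  Insert 3 (step 4): P = [3] / [4] / [5] / [8];  Q = [1] / [2] / [3] / [4]
  Insert 6 (step 5): P = [3, 6] / [4] / [5] / [8];  Q = [1, 5] / [2] / [3] / [4]
  Insert 2 (step 6): P = [2, 6] / [3] / [4] / [5] / [8];  Q = [1, 5] / [2] / [3] / [4] / [6]
  Insert 1 (step 7): P = [1, 6] / [2] / [3] / [4] / [5] / [8];  Q = [1, 5] / [2] / [3] / [4] / [6] / [7]
  Insert 9 (step 8): P = [1, 6, 9] / [2] / [3] / [4] / [5] / [8];  Q = [1, 5, 8] / [2] / [3] / [4] / [6] / [7]
  Insert 7 (step 9): P = [1, 6, 7] / [2, 9] / [3] / [4] / [5] / [8];  Q = [1, 5, 8] / [2, 9] / [3] / [4] / [6] / [7]
Final shape: (3, 2, 1, 1, 1, 1).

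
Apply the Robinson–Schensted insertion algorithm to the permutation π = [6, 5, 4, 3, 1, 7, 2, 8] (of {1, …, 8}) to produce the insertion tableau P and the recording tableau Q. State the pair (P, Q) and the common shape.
P = [1, 2, 8] / [3, 7] / [4] / [5] / [6];  Q = [1, 6, 8] / [2, 7] / [3] / [4] / [5];  common shape = (3, 2, 1, 1, 1)

Row-insert the values π_1, π_2, … into P one at a time, bumping the leftmost entry strictly greater than the inserted value down to the next row. The recording tableau Q records, in position (i, j), the step at which that cell was added to P.
  Insert 6 (step 1): P = [6];  Q = [1]
  Insert 5 (step 2): P = [5] / [6];  Q = [1] / [2]
  Insert 4 (step 3): P = [4] / [5] / [6];  Q = [1] / [2] / [3]
  Insert 3 (step 4): P = [3] / [4] / [5] / [6];  Q = [1] / [2] / [3] / [4]
  Insert 1 (step 5): P = [1] / [3] / [4] / [5] / [6];  Q = [1] / [2] / [3] / [4] / [5]
  Insert 7 (step 6): P = [1, 7] / [3] / [4] / [5] / [6];  Q = [1, 6] / [2] / [3] / [4] / [5]
  Insert 2 (step 7): P = [1, 2] / [3, 7] / [4] / [5] / [6];  Q = [1, 6] / [2, 7] / [3] / [4] / [5]
  Insert 8 (step 8): P = [1, 2, 8] / [3, 7] / [4] / [5] / [6];  Q = [1, 6, 8] / [2, 7] / [3] / [4] / [5]
Final shape: (3, 2, 1, 1, 1).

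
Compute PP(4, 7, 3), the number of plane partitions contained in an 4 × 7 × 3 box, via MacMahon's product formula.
PP(4, 7, 3) = 1557270

Evaluate the triple product over i = 1..4, j = 1..7, k = 1..3. The factors are (2/1) · (3/2) · (4/3) · (3/2) · (4/3) · (5/4) · (4/3) · (5/4) · … (84 factors total). The numerators and denominators telescope so the product is an integer; carrying out the multiplication exactly gives PP(4, 7, 3) = 1557270.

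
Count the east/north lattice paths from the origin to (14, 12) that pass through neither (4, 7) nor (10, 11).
Number of paths = 7249630

Inclusion–exclusion. Total paths: C(26, 14) = 9657700. Through P₁: C(11, 4)·C(15, 10) = 990990. Through P₂: C(21, 10)·C(5, 4) = 1763580. Since P₁ is strictly southwest of P₂, a monotone path through both must visit P₁ then P₂; paths through both = C(11, 4)·C(10, 6)·C(5, 4) = 346500. Avoid both = 9657700 − 990990 − 1763580 + 346500 = 7249630.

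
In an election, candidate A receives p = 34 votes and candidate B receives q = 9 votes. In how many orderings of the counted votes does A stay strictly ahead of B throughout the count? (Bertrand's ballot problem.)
Strict-lead orderings = 327861625

Total orderings of the 43 votes with 34 for A: C(43, 34) = 563921995. By the Bertrand ballot formula (Cycle Lemma / reflection principle), the number of orderings in which A is strictly ahead of B throughout is (p − q)/(p + q) · C(p + q, p) = (34 − 9)/(34 + 9) · 563921995 = 327861625.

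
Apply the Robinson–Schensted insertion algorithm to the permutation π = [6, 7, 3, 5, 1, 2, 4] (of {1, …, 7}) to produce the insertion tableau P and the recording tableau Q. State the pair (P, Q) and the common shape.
P = [1, 2, 4] / [3, 5] / [6, 7];  Q = [1, 2, 7] / [3, 4] / [5, 6];  common shape = (3, 2, 2)

Row-insert the values π_1, π_2, … into P one at a time, bumping the leftmost entry strictly greater than the inserted value down to the next row. The recording tableau Q records, in position (i, j), the step at which that cell was added to P.
  Insert 6 (step 1): P = [6];  Q = [1]
  Insert 7 (step 2): P = [6, 7];  Q = [1, 2]
  Insert 3 (step 3): P = [3, 7] / [6];  Q = [1, 2] / [3]
  Insert 5 (step 4): P = [3, 5] / [6, 7];  Q = [1, 2] / [3, 4]
  Insert 1 (step 5): P = [1, 5] / [3, 7] / [6];  Q = [1, 2] / [3, 4] / [5]
  Insert 2 (step 6): P = [1, 2] / [3, 5] / [6, 7];  Q = [1, 2] / [3, 4] / [5, 6]
  Insert 4 (step 7): P = [1, 2, 4] / [3, 5] / [6, 7];  Q = [1, 2, 7] / [3, 4] / [5, 6]
Final shape: (3, 2, 2).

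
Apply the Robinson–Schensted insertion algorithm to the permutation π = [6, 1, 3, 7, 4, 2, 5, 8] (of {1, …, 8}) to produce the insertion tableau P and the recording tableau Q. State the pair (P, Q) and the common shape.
P = [1, 2, 4, 5, 8] / [3, 7] / [6];  Q = [1, 3, 4, 7, 8] / [2, 5] / [6];  common shape = (5, 2, 1)

Row-insert the values π_1, π_2, … into P one at a time, bumping the leftmost entry strictly greater than the inserted value down to the next row. The recording tableau Q records, in position (i, j), the step at which that cell was added to P.
  Insert 6 (step 1): P = [6];  Q = [1]
  Insert 1 (step 2): P = [1] / [6];  Q = [1] / [2]
  Insert 3 (step 3): P = [1, 3] / [6];  Q = [1, 3] / [2]
  Insert 7 (step 4): P = [1, 3, 7] / [6];  Q = [1, 3, 4] / [2]
  Insert 4 (step 5): P = [1, 3, 4] / [6, 7];  Q = [1, 3, 4] / [2, 5]
  Insert 2 (step 6): P = [1, 2, 4] / [3, 7] / [6];  Q = [1, 3, 4] / [2, 5] / [6]
  Insert 5 (step 7): P = [1, 2, 4, 5] / [3, 7] / [6];  Q = [1, 3, 4, 7] / [2, 5] / [6]
  Insert 8 (step 8): P = [1, 2, 4, 5, 8] / [3, 7] / [6];  Q = [1, 3, 4, 7, 8] / [2, 5] / [6]
Final shape: (5, 2, 1).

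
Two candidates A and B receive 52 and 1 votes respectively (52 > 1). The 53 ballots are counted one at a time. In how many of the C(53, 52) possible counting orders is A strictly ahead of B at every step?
Strict-lead orderings = 51

Total orderings of the 53 votes with 52 for A: C(53, 52) = 53. By the Bertrand ballot formula (Cycle Lemma / reflection principle), the number of orderings in which A is strictly ahead of B throughout is (p − q)/(p + q) · C(p + q, p) = (52 − 1)/(52 + 1) · 53 = 51.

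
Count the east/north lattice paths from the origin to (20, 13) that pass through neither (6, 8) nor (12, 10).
Number of paths = 445424826

Inclusion–exclusion. Total paths: C(33, 20) = 573166440. Through P₁: C(14, 6)·C(19, 14) = 34918884. Through P₂: C(22, 12)·C(11, 8) = 106696590. Since P₁ is strictly southwest of P₂, a monotone path through both must visit P₁ then P₂; paths through both = C(14, 6)·C(8, 6)·C(11, 8) = 13873860. Avoid both = 573166440 − 34918884 − 106696590 + 13873860 = 445424826.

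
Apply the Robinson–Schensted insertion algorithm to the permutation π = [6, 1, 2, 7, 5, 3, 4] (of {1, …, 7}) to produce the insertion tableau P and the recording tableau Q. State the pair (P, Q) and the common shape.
P = [1, 2, 3, 4] / [5, 7] / [6];  Q = [1, 3, 4, 7] / [2, 5] / [6];  common shape = (4, 2, 1)

Row-insert the values π_1, π_2, … into P one at a time, bumping the leftmost entry strictly greater than the inserted value down to the next row. The recording tableau Q records, in position (i, j), the step at which that cell was added to P.
  Insert 6 (step 1): P = [6];  Q = [1]
  Insert 1 (step 2): P = [1] / [6];  Q = [1] / [2]
  Insert 2 (step 3): P = [1, 2] / [6];  Q = [1, 3] / [2]
  Insert 7 (step 4): P = [1, 2, 7] / [6];  Q = [1, 3, 4] / [2]
  Insert 5 (step 5): P = [1, 2, 5] / [6, 7];  Q = [1, 3, 4] / [2, 5]
  Insert 3 (step 6): P = [1, 2, 3] / [5, 7] / [6];  Q = [1, 3, 4] / [2, 5] / [6]
  Insert 4 (step 7): P = [1, 2, 3, 4] / [5, 7] / [6];  Q = [1, 3, 4, 7] / [2, 5] / [6]
Final shape: (4, 2, 1).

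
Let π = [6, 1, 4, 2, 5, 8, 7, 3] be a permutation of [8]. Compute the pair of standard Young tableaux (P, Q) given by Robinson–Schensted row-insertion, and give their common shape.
P = [1, 2, 3, 7] / [4, 5] / [6, 8];  Q = [1, 3, 5, 6] / [2, 7] / [4, 8];  common shape = (4, 2, 2)

Row-insert the values π_1, π_2, … into P one at a time, bumping the leftmost entry strictly greater than the inserted value down to the next row. The recording tableau Q records, in position (i, j), the step at which that cell was added to P.
  Insert 6 (step 1): P = [6];  Q = [1]
  Insert 1 (step 2): P = [1] / [6];  Q = [1] / [2]
  Insert 4 (step 3): P = [1, 4] / [6];  Q = [1, 3] / [2]
  Insert 2 (step 4): P = [1, 2] / [4] / [6];  Q = [1, 3] / [2] / [4]
  Insert 5 (step 5): P = [1, 2, 5] / [4] / [6];  Q = [1, 3, 5] / [2] / [4]
  Insert 8 (step 6): P = [1, 2, 5, 8] / [4] / [6];  Q = [1, 3, 5, 6] / [2] / [4]
  Insert 7 (step 7): P = [1, 2, 5, 7] / [4, 8] / [6];  Q = [1, 3, 5, 6] / [2, 7] / [4]
  Insert 3 (step 8): P = [1, 2, 3, 7] / [4, 5] / [6, 8];  Q = [1, 3, 5, 6] / [2, 7] / [4, 8]
Final shape: (4, 2, 2).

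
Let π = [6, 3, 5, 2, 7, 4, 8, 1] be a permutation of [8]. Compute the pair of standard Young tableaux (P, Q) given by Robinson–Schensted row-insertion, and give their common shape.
P = [1, 4, 7, 8] / [2, 5] / [3] / [6];  Q = [1, 3, 5, 7] / [2, 6] / [4] / [8];  common shape = (4, 2, 1, 1)

Row-insert the values π_1, π_2, … into P one at a time, bumping the leftmost entry strictly greater than the inserted value down to the next row. The recording tableau Q records, in position (i, j), the step at which that cell was added to P.
  Insert 6 (step 1): P = [6];  Q = [1]
  Insert 3 (step 2): P = [3] / [6];  Q = [1] / [2]
  Insert 5 (step 3): P = [3, 5] / [6];  Q = [1, 3] / [2]
  Insert 2 (step 4): P = [2, 5] / [3] / [6];  Q = [1, 3] / [2] / [4]
  Insert 7 (step 5): P = [2, 5, 7] / [3] / [6];  Q = [1, 3, 5] / [2] / [4]
  Insert 4 (step 6): P = [2, 4, 7] / [3, 5] / [6];  Q = [1, 3, 5] / [2, 6] / [4]
  Insert 8 (step 7): P = [2, 4, 7, 8] / [3, 5] / [6];  Q = [1, 3, 5, 7] / [2, 6] / [4]
  Insert 1 (step 8): P = [1, 4, 7, 8] / [2, 5] / [3] / [6];  Q = [1, 3, 5, 7] / [2, 6] / [4] / [8]
Final shape: (4, 2, 1, 1).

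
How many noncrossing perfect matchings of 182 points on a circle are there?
C_91 = 3935312233584004685417853572763349509774031680023800

These noncrossing handshakes are counted by the Catalan number C_n = (1/(n + 1)) · C(2n, n). For n = 91: C_91 = (1/92) · C(182, 91) = 362048725489728431058442528694228154899210914562189600/92 = 3935312233584004685417853572763349509774031680023800.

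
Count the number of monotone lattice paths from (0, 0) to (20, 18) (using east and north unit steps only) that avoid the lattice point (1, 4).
Number of paths = 29483954610

Total paths from (0, 0) to (20, 18): C(38, 20) = 33578000610. Paths through (1, 4): (paths (0, 0) → (1, 4)) × (paths (1, 4) → (20, 18)) = C(5, 1) · C(33, 19) = 5 · 818809200 = 4094046000. Avoidance count = 33578000610 − 4094046000 = 29483954610.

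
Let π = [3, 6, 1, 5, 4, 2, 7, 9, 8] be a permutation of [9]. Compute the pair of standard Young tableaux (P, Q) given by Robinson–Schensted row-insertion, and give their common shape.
P = [1, 2, 7, 8] / [3, 4, 9] / [5] / [6];  Q = [1, 2, 7, 8] / [3, 4, 9] / [5] / [6];  common shape = (4, 3, 1, 1)

Row-insert the values π_1, π_2, … into P one at a time, bumping the leftmost entry strictly greater than the inserted value down to the next row. The recording tableau Q records, in position (i, j), the step at which that cell was added to P.
  Insert 3 (step 1): P = [3];  Q = [1]
  Insert 6 (step 2): P = [3, 6];  Q = [1, 2]
  Insert 1 (step 3): P = [1, 6] / [3];  Q = [1, 2] / [3]
  Insert 5 (step 4): P = [1, 5] / [3, 6];  Q = [1, 2] / [3, 4]
  Insert 4 (step 5): P = [1, 4] / [3, 5] / [6];  Q = [1, 2] / [3, 4] / [5]
  Insert 2 (step 6): P = [1, 2] / [3, 4] / [5] / [6];  Q = [1, 2] / [3, 4] / [5] / [6]
  Insert 7 (step 7): P = [1, 2, 7] / [3, 4] / [5] / [6];  Q = [1, 2, 7] / [3, 4] / [5] / [6]
  Insert 9 (step 8): P = [1, 2, 7, 9] / [3, 4] / [5] / [6];  Q = [1, 2, 7, 8] / [3, 4] / [5] / [6]
  Insert 8 (step 9): P = [1, 2, 7, 8] / [3, 4, 9] / [5] / [6];  Q = [1, 2, 7, 8] / [3, 4, 9] / [5] / [6]
Final shape: (4, 3, 1, 1).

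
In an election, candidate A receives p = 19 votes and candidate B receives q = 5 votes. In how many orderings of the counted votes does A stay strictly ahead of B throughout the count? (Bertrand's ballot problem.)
Strict-lead orderings = 24794

Total orderings of the 24 votes with 19 for A: C(24, 19) = 42504. By the Bertrand ballot formula (Cycle Lemma / reflection principle), the number of orderings in which A is strictly ahead of B throughout is (p − q)/(p + q) · C(p + q, p) = (19 − 5)/(19 + 5) · 42504 = 24794.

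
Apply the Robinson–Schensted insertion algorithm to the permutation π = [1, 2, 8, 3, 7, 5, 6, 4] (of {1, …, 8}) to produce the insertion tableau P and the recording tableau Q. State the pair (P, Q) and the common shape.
P = [1, 2, 3, 4, 6] / [5] / [7] / [8];  Q = [1, 2, 3, 5, 7] / [4] / [6] / [8];  common shape = (5, 1, 1, 1)

Row-insert the values π_1, π_2, … into P one at a time, bumping the leftmost entry strictly greater than the inserted value down to the next row. The recording tableau Q records, in position (i, j), the step at which that cell was added to P.
  Insert 1 (step 1): P = [1];  Q = [1]
  Insert 2 (step 2): P = [1, 2];  Q = [1, 2]
  Insert 8 (step 3): P = [1, 2, 8];  Q = [1, 2, 3]
  Insert 3 (step 4): P = [1, 2, 3] / [8];  Q = [1, 2, 3] / [4]
  Insert 7 (step 5): P = [1, 2, 3, 7] / [8];  Q = [1, 2, 3, 5] / [4]
  Insert 5 (step 6): P = [1, 2, 3, 5] / [7] / [8];  Q = [1, 2, 3, 5] / [4] / [6]
  Insert 6 (step 7): P = [1, 2, 3, 5, 6] / [7] / [8];  Q = [1, 2, 3, 5, 7] / [4] / [6]
  Insert 4 (step 8): P = [1, 2, 3, 4, 6] / [5] / [7] / [8];  Q = [1, 2, 3, 5, 7] / [4] / [6] / [8]
Final shape: (5, 1, 1, 1).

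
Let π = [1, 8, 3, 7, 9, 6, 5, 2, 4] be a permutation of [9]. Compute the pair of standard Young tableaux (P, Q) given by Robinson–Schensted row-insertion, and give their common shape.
P = [1, 2, 4, 9] / [3, 5] / [6] / [7] / [8];  Q = [1, 2, 4, 5] / [3, 9] / [6] / [7] / [8];  common shape = (4, 2, 1, 1, 1)

Row-insert the values π_1, π_2, … into P one at a time, bumping the leftmost entry strictly greater than the inserted value down to the next row. The recording tableau Q records, in position (i, j), the step at which that cell was added to P.
  Insert 1 (step 1): P = [1];  Q = [1]
  Insert 8 (step 2): P = [1, 8];  Q = [1, 2]
  Insert 3 (step 3): P = [1, 3] / [8];  Q = [1, 2] / [3]
  Insert 7 (step 4): P = [1, 3, 7] / [8];  Q = [1, 2, 4] / [3]
  Insert 9 (step 5): P = [1, 3, 7, 9] / [8];  Q = [1, 2, 4, 5] / [3]
  Insert 6 (step 6): P = [1, 3, 6, 9] / [7] / [8];  Q = [1, 2, 4, 5] / [3] / [6]
  Insert 5 (step 7): P = [1, 3, 5, 9] / [6] / [7] / [8];  Q = [1, 2, 4, 5] / [3] / [6] / [7]
  Insert 2 (step 8): P = [1, 2, 5, 9] / [3] / [6] / [7] / [8];  Q = [1, 2, 4, 5] / [3] / [6] / [7] / [8]
  Insert 4 (step 9): P = [1, 2, 4, 9] / [3, 5] / [6] / [7] / [8];  Q = [1, 2, 4, 5] / [3, 9] / [6] / [7] / [8]
Final shape: (4, 2, 1, 1, 1).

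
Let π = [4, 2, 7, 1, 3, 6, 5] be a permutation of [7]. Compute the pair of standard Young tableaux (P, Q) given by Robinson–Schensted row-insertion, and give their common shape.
P = [1, 3, 5] / [2, 6] / [4, 7];  Q = [1, 3, 6] / [2, 5] / [4, 7];  common shape = (3, 2, 2)

Row-insert the values π_1, π_2, … into P one at a time, bumping the leftmost entry strictly greater than the inserted value down to the next row. The recording tableau Q records, in position (i, j), the step at which that cell was added to P.
  Insert 4 (step 1): P = [4];  Q = [1]
  Insert 2 (step 2): P = [2] / [4];  Q = [1] / [2]
  Insert 7 (step 3): P = [2, 7] / [4];  Q = [1, 3] / [2]
  Insert 1 (step 4): P = [1, 7] / [2] / [4];  Q = [1, 3] / [2] / [4]
  Insert 3 (step 5): P = [1, 3] / [2, 7] / [4];  Q = [1, 3] / [2, 5] / [4]
  Insert 6 (step 6): P = [1, 3, 6] / [2, 7] / [4];  Q = [1, 3, 6] / [2, 5] / [4]
  Insert 5 (step 7): P = [1, 3, 5] / [2, 6] / [4, 7];  Q = [1, 3, 6] / [2, 5] / [4, 7]
Final shape: (3, 2, 2).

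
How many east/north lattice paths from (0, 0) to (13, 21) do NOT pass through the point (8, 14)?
Number of paths = 674725920

Total paths from (0, 0) to (13, 21): C(34, 13) = 927983760. Paths through (8, 14): (paths (0, 0) → (8, 14)) × (paths (8, 14) → (13, 21)) = C(22, 8) · C(12, 5) = 319770 · 792 = 253257840. Avoidance count = 927983760 − 253257840 = 674725920.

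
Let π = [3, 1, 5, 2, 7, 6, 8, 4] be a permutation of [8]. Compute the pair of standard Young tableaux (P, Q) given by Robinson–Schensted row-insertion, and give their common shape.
P = [1, 2, 4, 8] / [3, 5, 6] / [7];  Q = [1, 3, 5, 7] / [2, 4, 6] / [8];  common shape = (4, 3, 1)

Row-insert the values π_1, π_2, … into P one at a time, bumping the leftmost entry strictly greater than the inserted value down to the next row. The recording tableau Q records, in position (i, j), the step at which that cell was added to P.
  Insert 3 (step 1): P = [3];  Q = [1]
  Insert 1 (step 2): P = [1] / [3];  Q = [1] / [2]
  Insert 5 (step 3): P = [1, 5] / [3];  Q = [1, 3] / [2]
  Insert 2 (step 4): P = [1, 2] / [3, 5];  Q = [1, 3] / [2, 4]
  Insert 7 (step 5): P = [1, 2, 7] / [3, 5];  Q = [1, 3, 5] / [2, 4]
  Insert 6 (step 6): P = [1, 2, 6] / [3, 5, 7];  Q = [1, 3, 5] / [2, 4, 6]
  Insert 8 (step 7): P = [1, 2, 6, 8] / [3, 5, 7];  Q = [1, 3, 5, 7] / [2, 4, 6]
  Insert 4 (step 8): P = [1, 2, 4, 8] / [3, 5, 6] / [7];  Q = [1, 3, 5, 7] / [2, 4, 6] / [8]
Final shape: (4, 3, 1).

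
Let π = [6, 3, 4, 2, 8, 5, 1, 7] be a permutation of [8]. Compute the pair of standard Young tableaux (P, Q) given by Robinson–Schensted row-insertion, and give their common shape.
P = [1, 4, 5, 7] / [2, 8] / [3] / [6];  Q = [1, 3, 5, 8] / [2, 6] / [4] / [7];  common shape = (4, 2, 1, 1)

Row-insert the values π_1, π_2, … into P one at a time, bumping the leftmost entry strictly greater than the inserted value down to the next row. The recording tableau Q records, in position (i, j), the step at which that cell was added to P.
  Insert 6 (step 1): P = [6];  Q = [1]
  Insert 3 (step 2): P = [3] / [6];  Q = [1] / [2]
  Insert 4 (step 3): P = [3, 4] / [6];  Q = [1, 3] / [2]
  Insert 2 (step 4): P = [2, 4] / [3] / [6];  Q = [1, 3] / [2] / [4]
  Insert 8 (step 5): P = [2, 4, 8] / [3] / [6];  Q = [1, 3, 5] / [2] / [4]
  Insert 5 (step 6): P = [2, 4, 5] / [3, 8] / [6];  Q = [1, 3, 5] / [2, 6] / [4]
  Insert 1 (step 7): P = [1, 4, 5] / [2, 8] / [3] / [6];  Q = [1, 3, 5] / [2, 6] / [4] / [7]
  Insert 7 (step 8): P = [1, 4, 5, 7] / [2, 8] / [3] / [6];  Q = [1, 3, 5, 8] / [2, 6] / [4] / [7]
Final shape: (4, 2, 1, 1).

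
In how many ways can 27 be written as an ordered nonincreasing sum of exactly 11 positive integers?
p(27, 11 parts) = 219

Partitions of n into exactly k parts are in bijection with partitions of n − k into at most k parts (subtract 1 from each part). So p(27, exactly 11) = p(16, parts ≤ 11). Computing via the recurrence p(m, j) = p(m, j−1) + p(m−j, j) gives 219.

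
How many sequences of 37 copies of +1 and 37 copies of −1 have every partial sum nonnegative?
C_37 = 45950804324621742364

These ballot sequences are counted by the Catalan number C_n = (1/(n + 1)) · C(2n, n). For n = 37: C_37 = (1/38) · C(74, 37) = 1746130564335626209832/38 = 45950804324621742364.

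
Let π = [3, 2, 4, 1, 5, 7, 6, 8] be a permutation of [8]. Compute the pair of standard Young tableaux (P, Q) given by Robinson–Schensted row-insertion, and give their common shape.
P = [1, 4, 5, 6, 8] / [2, 7] / [3];  Q = [1, 3, 5, 6, 8] / [2, 7] / [4];  common shape = (5, 2, 1)

Row-insert the values π_1, π_2, … into P one at a time, bumping the leftmost entry strictly greater than the inserted value down to the next row. The recording tableau Q records, in position (i, j), the step at which that cell was added to P.
  Insert 3 (step 1): P = [3];  Q = [1]
  Insert 2 (step 2): P = [2] / [3];  Q = [1] / [2]
  Insert 4 (step 3): P = [2, 4] / [3];  Q = [1, 3] / [2]
  Insert 1 (step 4): P = [1, 4] / [2] / [3];  Q = [1, 3] / [2] / [4]
  Insert 5 (step 5): P = [1, 4, 5] / [2] / [3];  Q = [1, 3, 5] / [2] / [4]
  Insert 7 (step 6): P = [1, 4, 5, 7] / [2] / [3];  Q = [1, 3, 5, 6] / [2] / [4]
  Insert 6 (step 7): P = [1, 4, 5, 6] / [2, 7] / [3];  Q = [1, 3, 5, 6] / [2, 7] / [4]
  Insert 8 (step 8): P = [1, 4, 5, 6, 8] / [2, 7] / [3];  Q = [1, 3, 5, 6, 8] / [2, 7] / [4]
Final shape: (5, 2, 1).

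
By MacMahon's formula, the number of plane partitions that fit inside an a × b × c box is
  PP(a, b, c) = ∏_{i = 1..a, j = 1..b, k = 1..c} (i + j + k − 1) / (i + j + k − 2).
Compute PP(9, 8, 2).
PP(9, 8, 2) = 118195220

Evaluate the triple product over i = 1..9, j = 1..8, k = 1..2. The factors are (2/1) · (3/2) · (3/2) · (4/3) · (4/3) · (5/4) · (5/4) · (6/5) · … (144 factors total). The numerators and denominators telescope so the product is an integer; carrying out the multiplication exactly gives PP(9, 8, 2) = 118195220.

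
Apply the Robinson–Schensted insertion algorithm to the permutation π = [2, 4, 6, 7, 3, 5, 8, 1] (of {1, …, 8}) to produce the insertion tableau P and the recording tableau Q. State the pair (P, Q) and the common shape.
P = [1, 3, 5, 7, 8] / [2, 6] / [4];  Q = [1, 2, 3, 4, 7] / [5, 6] / [8];  common shape = (5, 2, 1)

Row-insert the values π_1, π_2, … into P one at a time, bumping the leftmost entry strictly greater than the inserted value down to the next row. The recording tableau Q records, in position (i, j), the step at which that cell was added to P.
  Insert 2 (step 1): P = [2];  Q = [1]
  Insert 4 (step 2): P = [2, 4];  Q = [1, 2]
  Insert 6 (step 3): P = [2, 4, 6];  Q = [1, 2, 3]
  Insert 7 (step 4): P = [2, 4, 6, 7];  Q = [1, 2, 3, 4]
  Insert 3 (step 5): P = [2, 3, 6, 7] / [4];  Q = [1, 2, 3, 4] / [5]
  Insert 5 (step 6): P = [2, 3, 5, 7] / [4, 6];  Q = [1, 2, 3, 4] / [5, 6]
  Insert 8 (step 7): P = [2, 3, 5, 7, 8] / [4, 6];  Q = [1, 2, 3, 4, 7] / [5, 6]
  Insert 1 (step 8): P = [1, 3, 5, 7, 8] / [2, 6] / [4];  Q = [1, 2, 3, 4, 7] / [5, 6] / [8]
Final shape: (5, 2, 1).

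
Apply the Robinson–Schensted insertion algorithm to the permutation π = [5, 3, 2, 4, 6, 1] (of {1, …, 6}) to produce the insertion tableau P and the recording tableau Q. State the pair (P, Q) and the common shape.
P = [1, 4, 6] / [2] / [3] / [5];  Q = [1, 4, 5] / [2] / [3] / [6];  common shape = (3, 1, 1, 1)

Row-insert the values π_1, π_2, … into P one at a time, bumping the leftmost entry strictly greater than the inserted value down to the next row. The recording tableau Q records, in position (i, j), the step at which that cell was added to P.
  Insert 5 (step 1): P = [5];  Q = [1]
  Insert 3 (step 2): P = [3] / [5];  Q = [1] / [2]
  Insert 2 (step 3): P = [2] / [3] / [5];  Q = [1] / [2] / [3]
  Insert 4 (step 4): P = [2, 4] / [3] / [5];  Q = [1, 4] / [2] / [3]
  Insert 6 (step 5): P = [2, 4, 6] / [3] / [5];  Q = [1, 4, 5] / [2] / [3]
  Insert 1 (step 6): P = [1, 4, 6] / [2] / [3] / [5];  Q = [1, 4, 5] / [2] / [3] / [6]
Final shape: (3, 1, 1, 1).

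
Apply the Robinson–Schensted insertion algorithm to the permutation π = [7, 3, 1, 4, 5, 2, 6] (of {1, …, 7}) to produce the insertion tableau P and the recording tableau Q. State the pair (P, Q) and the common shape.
P = [1, 2, 5, 6] / [3, 4] / [7];  Q = [1, 4, 5, 7] / [2, 6] / [3];  common shape = (4, 2, 1)

Row-insert the values π_1, π_2, … into P one at a time, bumping the leftmost entry strictly greater than the inserted value down to the next row. The recording tableau Q records, in position (i, j), the step at which that cell was added to P.
  Insert 7 (step 1): P = [7];  Q = [1]
  Insert 3 (step 2): P = [3] / [7];  Q = [1] / [2]
  Insert 1 (step 3): P = [1] / [3] / [7];  Q = [1] / [2] / [3]
  Insert 4 (step 4): P = [1, 4] / [3] / [7];  Q = [1, 4] / [2] / [3]
  Insert 5 (step 5): P = [1, 4, 5] / [3] / [7];  Q = [1, 4, 5] / [2] / [3]
  Insert 2 (step 6): P = [1, 2, 5] / [3, 4] / [7];  Q = [1, 4, 5] / [2, 6] / [3]
  Insert 6 (step 7): P = [1, 2, 5, 6] / [3, 4] / [7];  Q = [1, 4, 5, 7] / [2, 6] / [3]
Final shape: (4, 2, 1).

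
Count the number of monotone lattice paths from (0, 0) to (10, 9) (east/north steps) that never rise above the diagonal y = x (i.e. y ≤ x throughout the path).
Number of paths = 16796

By the reflection principle (André's argument), the number of monotone paths to (10, 9) with n ≤ m that never go above y = x is C(19, 10) − C(19, 11) = 92378 − 75582 = 16796.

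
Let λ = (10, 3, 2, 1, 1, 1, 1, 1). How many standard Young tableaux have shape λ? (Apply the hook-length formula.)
# SYT of shape (10, 3, 2, 1, 1, 1, 1, 1) = 12646400

Hook-length formula: f^λ = n! / Π hook(c), product over all cells c of the Young diagram. For λ = (10, 3, 2, 1, 1, 1, 1, 1), n = 20 boxes. Hook lengths by row (left-to-right, top-to-bottom): [17, 11, 9, 7, 6, 5, 4, 3, 2, 1]; [9, 3, 1]; [7, 1]; [5]; [4]; [3]; [2]; [1]. Product of hooks = 192379017600. So f^λ = 20! / 192379017600 = 2432902008176640000 / 192379017600 = 12646400.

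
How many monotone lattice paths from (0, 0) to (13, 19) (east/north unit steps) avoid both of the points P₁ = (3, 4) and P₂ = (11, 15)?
Number of paths = 156755150

Inclusion–exclusion. Total paths: C(32, 13) = 347373600. Through P₁: C(7, 3)·C(25, 10) = 114406600. Through P₂: C(26, 11)·C(6, 2) = 115892400. Since P₁ is strictly southwest of P₂, a monotone path through both must visit P₁ then P₂; paths through both = C(7, 3)·C(19, 8)·C(6, 2) = 39680550. Avoid both = 347373600 − 114406600 − 115892400 + 39680550 = 156755150.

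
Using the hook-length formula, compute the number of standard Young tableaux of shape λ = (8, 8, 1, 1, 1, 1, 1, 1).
# SYT of shape (8, 8, 1, 1, 1, 1, 1, 1) = 36581688

Hook-length formula: f^λ = n! / Π hook(c), product over all cells c of the Young diagram. For λ = (8, 8, 1, 1, 1, 1, 1, 1), n = 22 boxes. Hook lengths by row (left-to-right, top-to-bottom): [15, 8, 7, 6, 5, 4, 3, 2]; [14, 7, 6, 5, 4, 3, 2, 1]; [6]; [5]; [4]; [3]; [2]; [1]. Product of hooks = 30725775360000. So f^λ = 22! / 30725775360000 = 1124000727777607680000 / 30725775360000 = 36581688.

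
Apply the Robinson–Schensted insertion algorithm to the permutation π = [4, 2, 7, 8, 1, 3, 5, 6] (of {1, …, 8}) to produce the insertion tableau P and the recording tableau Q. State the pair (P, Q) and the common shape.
P = [1, 3, 5, 6] / [2, 7, 8] / [4];  Q = [1, 3, 4, 8] / [2, 6, 7] / [5];  common shape = (4, 3, 1)

Row-insert the values π_1, π_2, … into P one at a time, bumping the leftmost entry strictly greater than the inserted value down to the next row. The recording tableau Q records, in position (i, j), the step at which that cell was added to P.
  Insert 4 (step 1): P = [4];  Q = [1]
  Insert 2 (step 2): P = [2] / [4];  Q = [1] / [2]
  Insert 7 (step 3): P = [2, 7] / [4];  Q = [1, 3] / [2]
  Insert 8 (step 4): P = [2, 7, 8] / [4];  Q = [1, 3, 4] / [2]
  Insert 1 (step 5): P = [1, 7, 8] / [2] / [4];  Q = [1, 3, 4] / [2] / [5]
  Insert 3 (step 6): P = [1, 3, 8] / [2, 7] / [4];  Q = [1, 3, 4] / [2, 6] / [5]
  Insert 5 (step 7): P = [1, 3, 5] / [2, 7, 8] / [4];  Q = [1, 3, 4] / [2, 6, 7] / [5]
  Insert 6 (step 8): P = [1, 3, 5, 6] / [2, 7, 8] / [4];  Q = [1, 3, 4, 8] / [2, 6, 7] / [5]
Final shape: (4, 3, 1).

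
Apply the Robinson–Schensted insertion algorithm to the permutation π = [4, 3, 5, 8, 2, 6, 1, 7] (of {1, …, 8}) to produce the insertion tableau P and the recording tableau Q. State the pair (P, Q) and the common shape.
P = [1, 5, 6, 7] / [2, 8] / [3] / [4];  Q = [1, 3, 4, 8] / [2, 6] / [5] / [7];  common shape = (4, 2, 1, 1)

Row-insert the values π_1, π_2, … into P one at a time, bumping the leftmost entry strictly greater than the inserted value down to the next row. The recording tableau Q records, in position (i, j), the step at which that cell was added to P.
  Insert 4 (step 1): P = [4];  Q = [1]
  Insert 3 (step 2): P = [3] / [4];  Q = [1] / [2]
  Insert 5 (step 3): P = [3, 5] / [4];  Q = [1, 3] / [2]
  Insert 8 (step 4): P = [3, 5, 8] / [4];  Q = [1, 3, 4] / [2]
  Insert 2 (step 5): P = [2, 5, 8] / [3] / [4];  Q = [1, 3, 4] / [2] / [5]
  Insert 6 (step 6): P = [2, 5, 6] / [3, 8] / [4];  Q = [1, 3, 4] / [2, 6] / [5]
  Insert 1 (step 7): P = [1, 5, 6] / [2, 8] / [3] / [4];  Q = [1, 3, 4] / [2, 6] / [5] / [7]
  Insert 7 (step 8): P = [1, 5, 6, 7] / [2, 8] / [3] / [4];  Q = [1, 3, 4, 8] / [2, 6] / [5] / [7]
Final shape: (4, 2, 1, 1).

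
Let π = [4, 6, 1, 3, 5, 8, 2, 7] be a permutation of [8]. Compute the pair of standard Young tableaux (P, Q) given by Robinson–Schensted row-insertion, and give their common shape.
P = [1, 2, 5, 7] / [3, 6, 8] / [4];  Q = [1, 2, 5, 6] / [3, 4, 8] / [7];  common shape = (4, 3, 1)

Row-insert the values π_1, π_2, … into P one at a time, bumping the leftmost entry strictly greater than the inserted value down to the next row. The recording tableau Q records, in position (i, j), the step at which that cell was added to P.
  Insert 4 (step 1): P = [4];  Q = [1]
  Insert 6 (step 2): P = [4, 6];  Q = [1, 2]
  Insert 1 (step 3): P = [1, 6] / [4];  Q = [1, 2] / [3]
  Insert 3 (step 4): P = [1, 3] / [4, 6];  Q = [1, 2] / [3, 4]
  Insert 5 (step 5): P = [1, 3, 5] / [4, 6];  Q = [1, 2, 5] / [3, 4]
  Insert 8 (step 6): P = [1, 3, 5, 8] / [4, 6];  Q = [1, 2, 5, 6] / [3, 4]
  Insert 2 (step 7): P = [1, 2, 5, 8] / [3, 6] / [4];  Q = [1, 2, 5, 6] / [3, 4] / [7]
  Insert 7 (step 8): P = [1, 2, 5, 7] / [3, 6, 8] / [4];  Q = [1, 2, 5, 6] / [3, 4, 8] / [7]
Final shape: (4, 3, 1).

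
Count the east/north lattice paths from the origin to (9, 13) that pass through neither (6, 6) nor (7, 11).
Number of paths = 228860

Inclusion–exclusion. Total paths: C(22, 9) = 497420. Through P₁: C(12, 6)·C(10, 3) = 110880. Through P₂: C(18, 7)·C(4, 2) = 190944. Since P₁ is strictly southwest of P₂, a monotone path through both must visit P₁ then P₂; paths through both = C(12, 6)·C(6, 1)·C(4, 2) = 33264. Avoid both = 497420 − 110880 − 190944 + 33264 = 228860.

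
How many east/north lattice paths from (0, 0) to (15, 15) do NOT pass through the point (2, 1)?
Number of paths = 94942620

Total paths from (0, 0) to (15, 15): C(30, 15) = 155117520. Paths through (2, 1): (paths (0, 0) → (2, 1)) × (paths (2, 1) → (15, 15)) = C(3, 2) · C(27, 13) = 3 · 20058300 = 60174900. Avoidance count = 155117520 − 60174900 = 94942620.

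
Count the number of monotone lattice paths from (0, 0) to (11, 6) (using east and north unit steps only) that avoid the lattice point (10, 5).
Number of paths = 6370

Total paths from (0, 0) to (11, 6): C(17, 11) = 12376. Paths through (10, 5): (paths (0, 0) → (10, 5)) × (paths (10, 5) → (11, 6)) = C(15, 10) · C(2, 1) = 3003 · 2 = 6006. Avoidance count = 12376 − 6006 = 6370.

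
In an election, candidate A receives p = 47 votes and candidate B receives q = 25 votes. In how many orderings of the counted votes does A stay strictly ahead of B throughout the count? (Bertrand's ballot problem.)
Strict-lead orderings = 4664153508425563152

Total orderings of the 72 votes with 47 for A: C(72, 47) = 15264502391210933952. By the Bertrand ballot formula (Cycle Lemma / reflection principle), the number of orderings in which A is strictly ahead of B throughout is (p − q)/(p + q) · C(p + q, p) = (47 − 25)/(47 + 25) · 15264502391210933952 = 4664153508425563152.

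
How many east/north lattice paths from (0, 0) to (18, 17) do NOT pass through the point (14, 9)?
Number of paths = 4133058600

Total paths from (0, 0) to (18, 17): C(35, 18) = 4537567650. Paths through (14, 9): (paths (0, 0) → (14, 9)) × (paths (14, 9) → (18, 17)) = C(23, 14) · C(12, 4) = 817190 · 495 = 404509050. Avoidance count = 4537567650 − 404509050 = 4133058600.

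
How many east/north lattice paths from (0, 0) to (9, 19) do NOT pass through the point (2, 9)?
Number of paths = 5837260

Total paths from (0, 0) to (9, 19): C(28, 9) = 6906900. Paths through (2, 9): (paths (0, 0) → (2, 9)) × (paths (2, 9) → (9, 19)) = C(11, 2) · C(17, 7) = 55 · 19448 = 1069640. Avoidance count = 6906900 − 1069640 = 5837260.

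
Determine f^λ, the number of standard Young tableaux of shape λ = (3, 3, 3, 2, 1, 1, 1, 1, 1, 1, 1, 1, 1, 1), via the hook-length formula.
# SYT of shape (3, 3, 3, 2, 1, 1, 1, 1, 1, 1, 1, 1, 1, 1) = 969969

Hook-length formula: f^λ = n! / Π hook(c), product over all cells c of the Young diagram. For λ = (3, 3, 3, 2, 1, 1, 1, 1, 1, 1, 1, 1, 1, 1), n = 21 boxes. Hook lengths by row (left-to-right, top-to-bottom): [16, 5, 3]; [15, 4, 2]; [14, 3, 1]; [12, 1]; [10]; [9]; [8]; [7]; [6]; [5]; [4]; [3]; [2]; [1]. Product of hooks = 52672757760000. So f^λ = 21! / 52672757760000 = 51090942171709440000 / 52672757760000 = 969969.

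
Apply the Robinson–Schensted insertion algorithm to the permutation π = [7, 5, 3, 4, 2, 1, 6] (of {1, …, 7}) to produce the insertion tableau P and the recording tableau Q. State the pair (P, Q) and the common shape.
P = [1, 4, 6] / [2] / [3] / [5] / [7];  Q = [1, 4, 7] / [2] / [3] / [5] / [6];  common shape = (3, 1, 1, 1, 1)

Row-insert the values π_1, π_2, … into P one at a time, bumping the leftmost entry strictly greater than the inserted value down to the next row. The recording tableau Q records, in position (i, j), the step at which that cell was added to P.
  Insert 7 (step 1): P = [7];  Q = [1]
  Insert 5 (step 2): P = [5] / [7];  Q = [1] / [2]
  Insert 3 (step 3): P = [3] / [5] / [7];  Q = [1] / [2] / [3]
  Insert 4 (step 4): P = [3, 4] / [5] / [7];  Q = [1, 4] / [2] / [3]
  Insert 2 (step 5): P = [2, 4] / [3] / [5] / [7];  Q = [1, 4] / [2] / [3] / [5]
  Insert 1 (step 6): P = [1, 4] / [2] / [3] / [5] / [7];  Q = [1, 4] / [2] / [3] / [5] / [6]
  Insert 6 (step 7): P = [1, 4, 6] / [2] / [3] / [5] / [7];  Q = [1, 4, 7] / [2] / [3] / [5] / [6]
Final shape: (3, 1, 1, 1, 1).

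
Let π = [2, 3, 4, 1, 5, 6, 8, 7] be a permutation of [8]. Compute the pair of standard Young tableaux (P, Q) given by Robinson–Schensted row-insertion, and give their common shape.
P = [1, 3, 4, 5, 6, 7] / [2, 8];  Q = [1, 2, 3, 5, 6, 7] / [4, 8];  common shape = (6, 2)

Row-insert the values π_1, π_2, … into P one at a time, bumping the leftmost entry strictly greater than the inserted value down to the next row. The recording tableau Q records, in position (i, j), the step at which that cell was added to P.
  Insert 2 (step 1): P = [2];  Q = [1]
  Insert 3 (step 2): P = [2, 3];  Q = [1, 2]
  Insert 4 (step 3): P = [2, 3, 4];  Q = [1, 2, 3]
  Insert 1 (step 4): P = [1, 3, 4] / [2];  Q = [1, 2, 3] / [4]
  Insert 5 (step 5): P = [1, 3, 4, 5] / [2];  Q = [1, 2, 3, 5] / [4]
  Insert 6 (step 6): P = [1, 3, 4, 5, 6] / [2];  Q = [1, 2, 3, 5, 6] / [4]
  Insert 8 (step 7): P = [1, 3, 4, 5, 6, 8] / [2];  Q = [1, 2, 3, 5, 6, 7] / [4]
  Insert 7 (step 8): P = [1, 3, 4, 5, 6, 7] / [2, 8];  Q = [1, 2, 3, 5, 6, 7] / [4, 8]
Final shape: (6, 2).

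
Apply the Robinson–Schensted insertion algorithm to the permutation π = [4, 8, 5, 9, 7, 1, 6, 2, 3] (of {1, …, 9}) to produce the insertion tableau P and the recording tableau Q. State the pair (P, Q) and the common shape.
P = [1, 2, 3] / [4, 5, 6] / [7, 9] / [8];  Q = [1, 2, 4] / [3, 5, 9] / [6, 7] / [8];  common shape = (3, 3, 2, 1)

Row-insert the values π_1, π_2, … into P one at a time, bumping the leftmost entry strictly greater than the inserted value down to the next row. The recording tableau Q records, in position (i, j), the step at which that cell was added to P.
  Insert 4 (step 1): P = [4];  Q = [1]
  Insert 8 (step 2): P = [4, 8];  Q = [1, 2]
  Insert 5 (step 3): P = [4, 5] / [8];  Q = [1, 2] / [3]
  Insert 9 (step 4): P = [4, 5, 9] / [8];  Q = [1, 2, 4] / [3]
  Insert 7 (step 5): P = [4, 5, 7] / [8, 9];  Q = [1, 2, 4] / [3, 5]
  Insert 1 (step 6): P = [1, 5, 7] / [4, 9] / [8];  Q = [1, 2, 4] / [3, 5] / [6]
  Insert 6 (step 7): P = [1, 5, 6] / [4, 7] / [8, 9];  Q = [1, 2, 4] / [3, 5] / [6, 7]
  Insert 2 (step 8): P = [1, 2, 6] / [4, 5] / [7, 9] / [8];  Q = [1, 2, 4] / [3, 5] / [6, 7] / [8]
  Insert 3 (step 9): P = [1, 2, 3] / [4, 5, 6] / [7, 9] / [8];  Q = [1, 2, 4] / [3, 5, 9] / [6, 7] / [8]
Final shape: (3, 3, 2, 1).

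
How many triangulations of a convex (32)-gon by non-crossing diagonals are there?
C_30 = 3814986502092304

These polygon triangulations are counted by the Catalan number C_n = (1/(n + 1)) · C(2n, n). For n = 30: C_30 = (1/31) · C(60, 30) = 118264581564861424/31 = 3814986502092304.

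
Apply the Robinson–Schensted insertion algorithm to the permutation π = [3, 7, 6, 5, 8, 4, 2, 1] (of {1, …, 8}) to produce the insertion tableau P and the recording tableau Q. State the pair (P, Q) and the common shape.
P = [1, 4, 8] / [2] / [3] / [5] / [6] / [7];  Q = [1, 2, 5] / [3] / [4] / [6] / [7] / [8];  common shape = (3, 1, 1, 1, 1, 1)

Row-insert the values π_1, π_2, … into P one at a time, bumping the leftmost entry strictly greater than the inserted value down to the next row. The recording tableau Q records, in position (i, j), the step at which that cell was added to P.
  Insert 3 (step 1): P = [3];  Q = [1]
  Insert 7 (step 2): P = [3, 7];  Q = [1, 2]
  Insert 6 (step 3): P = [3, 6] / [7];  Q = [1, 2] / [3]
  Insert 5 (step 4): P = [3, 5] / [6] / [7];  Q = [1, 2] / [3] / [4]
  Insert 8 (step 5): P = [3, 5, 8] / [6] / [7];  Q = [1, 2, 5] / [3] / [4]
  Insert 4 (step 6): P = [3, 4, 8] / [5] / [6] / [7];  Q = [1, 2, 5] / [3] / [4] / [6]
  Insert 2 (step 7): P = [2, 4, 8] / [3] / [5] / [6] / [7];  Q = [1, 2, 5] / [3] / [4] / [6] / [7]
  Insert 1 (step 8): P = [1, 4, 8] / [2] / [3] / [5] / [6] / [7];  Q = [1, 2, 5] / [3] / [4] / [6] / [7] / [8]
Final shape: (3, 1, 1, 1, 1, 1).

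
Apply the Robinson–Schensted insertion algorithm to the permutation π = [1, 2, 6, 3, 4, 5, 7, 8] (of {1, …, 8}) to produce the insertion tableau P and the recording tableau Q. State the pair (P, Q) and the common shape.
P = [1, 2, 3, 4, 5, 7, 8] / [6];  Q = [1, 2, 3, 5, 6, 7, 8] / [4];  common shape = (7, 1)

Row-insert the values π_1, π_2, … into P one at a time, bumping the leftmost entry strictly greater than the inserted value down to the next row. The recording tableau Q records, in position (i, j), the step at which that cell was added to P.
  Insert 1 (step 1): P = [1];  Q = [1]
  Insert 2 (step 2): P = [1, 2];  Q = [1, 2]
  Insert 6 (step 3): P = [1, 2, 6];  Q = [1, 2, 3]
  Insert 3 (step 4): P = [1, 2, 3] / [6];  Q = [1, 2, 3] / [4]
  Insert 4 (step 5): P = [1, 2, 3, 4] / [6];  Q = [1, 2, 3, 5] / [4]
  Insert 5 (step 6): P = [1, 2, 3, 4, 5] / [6];  Q = [1, 2, 3, 5, 6] / [4]
  Insert 7 (step 7): P = [1, 2, 3, 4, 5, 7] / [6];  Q = [1, 2, 3, 5, 6, 7] / [4]
  Insert 8 (step 8): P = [1, 2, 3, 4, 5, 7, 8] / [6];  Q = [1, 2, 3, 5, 6, 7, 8] / [4]
Final shape: (7, 1).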